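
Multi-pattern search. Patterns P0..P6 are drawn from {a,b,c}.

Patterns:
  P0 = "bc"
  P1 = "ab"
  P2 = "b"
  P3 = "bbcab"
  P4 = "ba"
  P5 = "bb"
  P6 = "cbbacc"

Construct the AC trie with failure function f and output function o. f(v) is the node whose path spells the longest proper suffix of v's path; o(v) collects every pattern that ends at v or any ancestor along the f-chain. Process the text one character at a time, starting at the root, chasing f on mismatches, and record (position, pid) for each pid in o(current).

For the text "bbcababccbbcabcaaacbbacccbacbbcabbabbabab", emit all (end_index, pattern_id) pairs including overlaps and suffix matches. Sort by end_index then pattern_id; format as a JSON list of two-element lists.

Build automaton:
Trie (insert patterns):
  0='ε' goto a→3 b→1 c→10
  1='b' goto a→9 b→5 c→2  [P2 ends]
  2='bc' goto ·  [P0 ends]
  3='a' goto b→4
  4='ab' goto ·  [P1 ends]
  5='bb' goto c→6  [P5 ends]
  6='bbc' goto a→7
  7='bbca' goto b→8
  8='bbcab' goto ·  [P3 ends]
  9='ba' goto ·  [P4 ends]
  10='c' goto b→11
  11='cb' goto b→12
  12='cbb' goto a→13
  13='cbba' goto c→14
  14='cbbac' goto c→15
  15='cbbacc' goto ·  [P6 ends]

BFS fail/out derivation:
  n1('b'): parent n0 fail=0; on 'b' 0 → fail=0;  out {2}∪∅={2}
  n3('a'): parent n0 fail=0; on 'a' 0 → fail=0;  out ∅∪∅=∅
  n10('c'): parent n0 fail=0; on 'c' 0 → fail=0;  out ∅∪∅=∅
  n2('bc'): parent n1 fail=0; on 'c' 0 → fail=10;  out {0}∪∅={0}
  n4('ab'): parent n3 fail=0; on 'b' 0 → fail=1;  out {1}∪{2}={1,2}
  n5('bb'): parent n1 fail=0; on 'b' 0 → fail=1;  out {5}∪{2}={2,5}
  n9('ba'): parent n1 fail=0; on 'a' 0 → fail=3;  out {4}∪∅={4}
  n11('cb'): parent n10 fail=0; on 'b' 0 → fail=1;  out ∅∪{2}={2}
  n6('bbc'): parent n5 fail=1; on 'c' 1 → fail=2;  out ∅∪{0}={0}
  n12('cbb'): parent n11 fail=1; on 'b' 1 → fail=5;  out ∅∪{2,5}={2,5}
  n7('bbca'): parent n6 fail=2; on 'a' 2→10→0 → fail=3;  out ∅∪∅=∅
  n13('cbba'): parent n12 fail=5; on 'a' 5→1 → fail=9;  out ∅∪{4}={4}
  n8('bbcab'): parent n7 fail=3; on 'b' 3 → fail=4;  out {3}∪{1,2}={1,2,3}
  n14('cbbac'): parent n13 fail=9; on 'c' 9→3→0 → fail=10;  out ∅∪∅=∅
  n15('cbbacc'): parent n14 fail=10; on 'c' 10→0 → fail=10;  out {6}∪∅={6}

Run:
pos 0 'b': at 1  emit P2@[0:0]
pos 1 'b': at 5  emit P2@[1:1],P5@[0:1]
pos 2 'c': at 6  emit P0@[1:2]
pos 3 'a': at 7
pos 4 'b': at 8  emit P1@[3:4],P2@[4:4],P3@[0:4]
pos 5 'a': at 9 ·f  emit P4@[4:5]
pos 6 'b': at 4 ·f  emit P1@[5:6],P2@[6:6]
pos 7 'c': at 2 ·f  emit P0@[6:7]
pos 8 'c': at 10 ·f
pos 9 'b': at 11  emit P2@[9:9]
pos 10 'b': at 12  emit P2@[10:10],P5@[9:10]
pos 11 'c': at 6 ·f  emit P0@[10:11]
pos 12 'a': at 7
pos 13 'b': at 8  emit P1@[12:13],P2@[13:13],P3@[9:13]
pos 14 'c': at 2 ·f  emit P0@[13:14]
pos 15 'a': at 3 ·f
pos 16 'a': at 3 ·f
pos 17 'a': at 3 ·f
pos 18 'c': at 10 ·f
pos 19 'b': at 11  emit P2@[19:19]
pos 20 'b': at 12  emit P2@[20:20],P5@[19:20]
pos 21 'a': at 13  emit P4@[20:21]
pos 22 'c': at 14
pos 23 'c': at 15  emit P6@[18:23]
pos 24 'c': at 10 ·f
pos 25 'b': at 11  emit P2@[25:25]
pos 26 'a': at 9 ·f  emit P4@[25:26]
pos 27 'c': at 10 ·f
pos 28 'b': at 11  emit P2@[28:28]
pos 29 'b': at 12  emit P2@[29:29],P5@[28:29]
pos 30 'c': at 6 ·f  emit P0@[29:30]
pos 31 'a': at 7
pos 32 'b': at 8  emit P1@[31:32],P2@[32:32],P3@[28:32]
pos 33 'b': at 5 ·f  emit P2@[33:33],P5@[32:33]
pos 34 'a': at 9 ·f  emit P4@[33:34]
pos 35 'b': at 4 ·f  emit P1@[34:35],P2@[35:35]
pos 36 'b': at 5 ·f  emit P2@[36:36],P5@[35:36]
pos 37 'a': at 9 ·f  emit P4@[36:37]
pos 38 'b': at 4 ·f  emit P1@[37:38],P2@[38:38]
pos 39 'a': at 9 ·f  emit P4@[38:39]
pos 40 'b': at 4 ·f  emit P1@[39:40],P2@[40:40]

Result: [[0,2],[1,2],[1,5],[2,0],[4,1],[4,2],[4,3],[5,4],[6,1],[6,2],[7,0],[9,2],[10,2],[10,5],[11,0],[13,1],[13,2],[13,3],[14,0],[19,2],[20,2],[20,5],[21,4],[23,6],[25,2],[26,4],[28,2],[29,2],[29,5],[30,0],[32,1],[32,2],[32,3],[33,2],[33,5],[34,4],[35,1],[35,2],[36,2],[36,5],[37,4],[38,1],[38,2],[39,4],[40,1],[40,2]]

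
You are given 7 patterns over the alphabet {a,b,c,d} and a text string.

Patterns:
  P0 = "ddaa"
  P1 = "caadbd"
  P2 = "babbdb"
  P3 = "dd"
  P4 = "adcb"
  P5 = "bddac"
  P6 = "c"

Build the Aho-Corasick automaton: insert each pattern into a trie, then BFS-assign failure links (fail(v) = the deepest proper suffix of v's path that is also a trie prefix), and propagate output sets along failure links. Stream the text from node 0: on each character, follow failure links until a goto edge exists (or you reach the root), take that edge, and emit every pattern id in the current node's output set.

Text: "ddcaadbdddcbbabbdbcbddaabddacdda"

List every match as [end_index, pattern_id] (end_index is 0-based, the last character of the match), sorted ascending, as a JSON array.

Build:
Trie nodes:
  n0 'ε': a→17 b→11 c→5 d→1
  n1 'd': d→2
  n2 'dd': a→3  [P3 ends]
  n3 'dda': a→4
  n4 'ddaa': ·  [P0 ends]
  n5 'c': a→6  [P6 ends]
  n6 'ca': a→7
  n7 'caa': d→8
  n8 'caad': b→9
  n9 'caadb': d→10
  n10 'caadbd': ·  [P1 ends]
  n11 'b': a→12 d→21
  n12 'ba': b→13
  n13 'bab': b→14
  n14 'babb': d→15
  n15 'babbd': b→16
  n16 'babbdb': ·  [P2 ends]
  n17 'a': d→18
  n18 'ad': c→19
  n19 'adc': b→20
  n20 'adcb': ·  [P4 ends]
  n21 'bd': d→22
  n22 'bdd': a→23
  n23 'bdda': c→24
  n24 'bddac': ·  [P5 ends]

Failure links (BFS by depth):
  n1('d'): parent n0 fail=0; on 'd' 0 → fail=0;  out ∅∪∅=∅
  n5('c'): parent n0 fail=0; on 'c' 0 → fail=0;  out {6}∪∅={6}
  n11('b'): parent n0 fail=0; on 'b' 0 → fail=0;  out ∅∪∅=∅
  n17('a'): parent n0 fail=0; on 'a' 0 → fail=0;  out ∅∪∅=∅
  n2('dd'): parent n1 fail=0; on 'd' 0 → fail=1;  out {3}∪∅={3}
  n6('ca'): parent n5 fail=0; on 'a' 0 → fail=17;  out ∅∪∅=∅
  n12('ba'): parent n11 fail=0; on 'a' 0 → fail=17;  out ∅∪∅=∅
  n18('ad'): parent n17 fail=0; on 'd' 0 → fail=1;  out ∅∪∅=∅
  n21('bd'): parent n11 fail=0; on 'd' 0 → fail=1;  out ∅∪∅=∅
  n3('dda'): parent n2 fail=1; on 'a' 1→0 → fail=17;  out ∅∪∅=∅
  n7('caa'): parent n6 fail=17; on 'a' 17→0 → fail=17;  out ∅∪∅=∅
  n13('bab'): parent n12 fail=17; on 'b' 17→0 → fail=11;  out ∅∪∅=∅
  n19('adc'): parent n18 fail=1; on 'c' 1→0 → fail=5;  out ∅∪{6}={6}
  n22('bdd'): parent n21 fail=1; on 'd' 1 → fail=2;  out ∅∪{3}={3}
  n4('ddaa'): parent n3 fail=17; on 'a' 17→0 → fail=17;  out {0}∪∅={0}
  n8('caad'): parent n7 fail=17; on 'd' 17 → fail=18;  out ∅∪∅=∅
  n14('babb'): parent n13 fail=11; on 'b' 11→0 → fail=11;  out ∅∪∅=∅
  n20('adcb'): parent n19 fail=5; on 'b' 5→0 → fail=11;  out {4}∪∅={4}
  n23('bdda'): parent n22 fail=2; on 'a' 2 → fail=3;  out ∅∪∅=∅
  n9('caadb'): parent n8 fail=18; on 'b' 18→1→0 → fail=11;  out ∅∪∅=∅
  n15('babbd'): parent n14 fail=11; on 'd' 11 → fail=21;  out ∅∪∅=∅
  n24('bddac'): parent n23 fail=3; on 'c' 3→17→0 → fail=5;  out {5}∪{6}={5,6}
  n10('caadbd'): parent n9 fail=11; on 'd' 11 → fail=21;  out {1}∪∅={1}
  n16('babbdb'): parent n15 fail=21; on 'b' 21→1→0 → fail=11;  out {2}∪∅={2}

Text stream:
[0] read 'd'  n0⇒n1
[1] read 'd'  n1⇒n2  ** P3@[0:1]
[2] read 'c'  n2⇒n5 (fail-walked)  ** P6@[2:2]
[3] read 'a'  n5⇒n6
[4] read 'a'  n6⇒n7
[5] read 'd'  n7⇒n8
[6] read 'b'  n8⇒n9
[7] read 'd'  n9⇒n10  ** P1@[2:7]
[8] read 'd'  n10⇒n22 (fail-walked)  ** P3@[7:8]
[9] read 'd'  n22⇒n2 (fail-walked)  ** P3@[8:9]
[10] read 'c'  n2⇒n5 (fail-walked)  ** P6@[10:10]
[11] read 'b'  n5⇒n11 (fail-walked)
[12] read 'b'  n11⇒n11 (fail-walked)
[13] read 'a'  n11⇒n12
[14] read 'b'  n12⇒n13
[15] read 'b'  n13⇒n14
[16] read 'd'  n14⇒n15
[17] read 'b'  n15⇒n16  ** P2@[12:17]
[18] read 'c'  n16⇒n5 (fail-walked)  ** P6@[18:18]
[19] read 'b'  n5⇒n11 (fail-walked)
[20] read 'd'  n11⇒n21
[21] read 'd'  n21⇒n22  ** P3@[20:21]
[22] read 'a'  n22⇒n23
[23] read 'a'  n23⇒n4 (fail-walked)  ** P0@[20:23]
[24] read 'b'  n4⇒n11 (fail-walked)
[25] read 'd'  n11⇒n21
[26] read 'd'  n21⇒n22  ** P3@[25:26]
[27] read 'a'  n22⇒n23
[28] read 'c'  n23⇒n24  ** P5@[24:28],P6@[28:28]
[29] read 'd'  n24⇒n1 (fail-walked)
[30] read 'd'  n1⇒n2  ** P3@[29:30]
[31] read 'a'  n2⇒n3

All matches (sorted): [[1,3],[2,6],[7,1],[8,3],[9,3],[10,6],[17,2],[18,6],[21,3],[23,0],[26,3],[28,5],[28,6],[30,3]]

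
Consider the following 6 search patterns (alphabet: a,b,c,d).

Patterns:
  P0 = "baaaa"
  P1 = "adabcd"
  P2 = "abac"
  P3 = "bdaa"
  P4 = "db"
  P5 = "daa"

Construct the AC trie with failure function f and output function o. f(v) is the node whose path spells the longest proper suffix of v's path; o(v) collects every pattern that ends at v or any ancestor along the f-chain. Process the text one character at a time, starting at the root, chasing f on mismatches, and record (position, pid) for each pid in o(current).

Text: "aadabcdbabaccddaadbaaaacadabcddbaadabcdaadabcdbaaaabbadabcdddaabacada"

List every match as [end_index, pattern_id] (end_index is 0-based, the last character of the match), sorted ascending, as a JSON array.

Build:
Trie (insert patterns):
  n0 'ε': a→6 b→1 d→18
  n1 'b': a→2 d→15
  n2 'ba': a→3
  n3 'baa': a→4
  n4 'baaa': a→5
  n5 'baaaa': ·  [P0 ends]
  n6 'a': b→12 d→7
  n7 'ad': a→8
  n8 'ada': b→9
  n9 'adab': c→10
  n10 'adabc': d→11
  n11 'adabcd': ·  [P1 ends]
  n12 'ab': a→13
  n13 'aba': c→14
  n14 'abac': ·  [P2 ends]
  n15 'bd': a→16
  n16 'bda': a→17
  n17 'bdaa': ·  [P3 ends]
  n18 'd': a→20 b→19
  n19 'db': ·  [P4 ends]
  n20 'da': a→21
  n21 'daa': ·  [P5 ends]

Failure links (BFS by depth):
  fail(1) 'b': from fail(0)=0 chase 'b': 0 ⇒ 0;  out=∅∪out(0)=∅
  fail(6) 'a': from fail(0)=0 chase 'a': 0 ⇒ 0;  out=∅∪out(0)=∅
  fail(18) 'd': from fail(0)=0 chase 'd': 0 ⇒ 0;  out=∅∪out(0)=∅
  fail(2) 'ba': from fail(1)=0 chase 'a': 0 ⇒ 6;  out=∅∪out(6)=∅
  fail(7) 'ad': from fail(6)=0 chase 'd': 0 ⇒ 18;  out=∅∪out(18)=∅
  fail(12) 'ab': from fail(6)=0 chase 'b': 0 ⇒ 1;  out=∅∪out(1)=∅
  fail(15) 'bd': from fail(1)=0 chase 'd': 0 ⇒ 18;  out=∅∪out(18)=∅
  fail(19) 'db': from fail(18)=0 chase 'b': 0 ⇒ 1;  out={4}∪out(1)={4}
  fail(20) 'da': from fail(18)=0 chase 'a': 0 ⇒ 6;  out=∅∪out(6)=∅
  fail(3) 'baa': from fail(2)=6 chase 'a': 6→0 ⇒ 6;  out=∅∪out(6)=∅
  fail(8) 'ada': from fail(7)=18 chase 'a': 18 ⇒ 20;  out=∅∪out(20)=∅
  fail(13) 'aba': from fail(12)=1 chase 'a': 1 ⇒ 2;  out=∅∪out(2)=∅
  fail(16) 'bda': from fail(15)=18 chase 'a': 18 ⇒ 20;  out=∅∪out(20)=∅
  fail(21) 'daa': from fail(20)=6 chase 'a': 6→0 ⇒ 6;  out={5}∪out(6)={5}
  fail(4) 'baaa': from fail(3)=6 chase 'a': 6→0 ⇒ 6;  out=∅∪out(6)=∅
  fail(9) 'adab': from fail(8)=20 chase 'b': 20→6 ⇒ 12;  out=∅∪out(12)=∅
  fail(14) 'abac': from fail(13)=2 chase 'c': 2→6→0 ⇒ 0;  out={2}∪out(0)={2}
  fail(17) 'bdaa': from fail(16)=20 chase 'a': 20 ⇒ 21;  out={3}∪out(21)={3,5}
  fail(5) 'baaaa': from fail(4)=6 chase 'a': 6→0 ⇒ 6;  out={0}∪out(6)={0}
  fail(10) 'adabc': from fail(9)=12 chase 'c': 12→1→0 ⇒ 0;  out=∅∪out(0)=∅
  fail(11) 'adabcd': from fail(10)=0 chase 'd': 0 ⇒ 18;  out={1}∪out(18)={1}

Run:
i=0 'a': node 0→6
i=1 'a': node 6→6 (via fail)
i=2 'd': node 6→7
i=3 'a': node 7→8
i=4 'b': node 8→9
i=5 'c': node 9→10
i=6 'd': node 10→11  emit P1@[1:6]
i=7 'b': node 11→19 (via fail)  emit P4@[6:7]
i=8 'a': node 19→2 (via fail)
i=9 'b': node 2→12 (via fail)
i=10 'a': node 12→13
i=11 'c': node 13→14  emit P2@[8:11]
i=12 'c': node 14→0 (via fail)
i=13 'd': node 0→18
i=14 'd': node 18→18 (via fail)
i=15 'a': node 18→20
i=16 'a': node 20→21  emit P5@[14:16]
i=17 'd': node 21→7 (via fail)
i=18 'b': node 7→19 (via fail)  emit P4@[17:18]
i=19 'a': node 19→2 (via fail)
i=20 'a': node 2→3
i=21 'a': node 3→4
i=22 'a': node 4→5  emit P0@[18:22]
i=23 'c': node 5→0 (via fail)
i=24 'a': node 0→6
i=25 'd': node 6→7
i=26 'a': node 7→8
i=27 'b': node 8→9
i=28 'c': node 9→10
i=29 'd': node 10→11  emit P1@[24:29]
i=30 'd': node 11→18 (via fail)
i=31 'b': node 18→19  emit P4@[30:31]
i=32 'a': node 19→2 (via fail)
i=33 'a': node 2→3
i=34 'd': node 3→7 (via fail)
i=35 'a': node 7→8
i=36 'b': node 8→9
i=37 'c': node 9→10
i=38 'd': node 10→11  emit P1@[33:38]
i=39 'a': node 11→20 (via fail)
i=40 'a': node 20→21  emit P5@[38:40]
i=41 'd': node 21→7 (via fail)
i=42 'a': node 7→8
i=43 'b': node 8→9
i=44 'c': node 9→10
i=45 'd': node 10→11  emit P1@[40:45]
i=46 'b': node 11→19 (via fail)  emit P4@[45:46]
i=47 'a': node 19→2 (via fail)
i=48 'a': node 2→3
i=49 'a': node 3→4
i=50 'a': node 4→5  emit P0@[46:50]
i=51 'b': node 5→12 (via fail)
i=52 'b': node 12→1 (via fail)
i=53 'a': node 1→2
i=54 'd': node 2→7 (via fail)
i=55 'a': node 7→8
i=56 'b': node 8→9
i=57 'c': node 9→10
i=58 'd': node 10→11  emit P1@[53:58]
i=59 'd': node 11→18 (via fail)
i=60 'd': node 18→18 (via fail)
i=61 'a': node 18→20
i=62 'a': node 20→21  emit P5@[60:62]
i=63 'b': node 21→12 (via fail)
i=64 'a': node 12→13
i=65 'c': node 13→14  emit P2@[62:65]
i=66 'a': node 14→6 (via fail)
i=67 'd': node 6→7
i=68 'a': node 7→8

All matches (sorted): [[6,1],[7,4],[11,2],[16,5],[18,4],[22,0],[29,1],[31,4],[38,1],[40,5],[45,1],[46,4],[50,0],[58,1],[62,5],[65,2]]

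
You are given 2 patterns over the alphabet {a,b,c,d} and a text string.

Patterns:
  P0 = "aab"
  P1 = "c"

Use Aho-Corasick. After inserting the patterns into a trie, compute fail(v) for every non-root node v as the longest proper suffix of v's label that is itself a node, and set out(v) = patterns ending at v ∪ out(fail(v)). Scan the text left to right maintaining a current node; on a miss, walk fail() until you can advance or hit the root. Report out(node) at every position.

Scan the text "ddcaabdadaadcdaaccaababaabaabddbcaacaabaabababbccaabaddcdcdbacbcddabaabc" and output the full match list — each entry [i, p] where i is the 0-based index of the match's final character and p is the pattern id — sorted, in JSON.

Build automaton:
Trie nodes:
  0='ε' goto a→1 c→4
  1='a' goto a→2
  2='aa' goto b→3
  3='aab' goto ·  [P0 ends]
  4='c' goto ·  [P1 ends]

BFS fail/out derivation:
  n1('a'): parent n0 fail=0; on 'a' 0 → fail=0;  out ∅∪∅=∅
  n4('c'): parent n0 fail=0; on 'c' 0 → fail=0;  out {1}∪∅={1}
  n2('aa'): parent n1 fail=0; on 'a' 0 → fail=1;  out ∅∪∅=∅
  n3('aab'): parent n2 fail=1; on 'b' 1→0 → fail=0;  out {0}∪∅={0}

Run:
pos 0 'd': at 0
pos 1 'd': at 0
pos 2 'c': at 4  ** P1@[2:2]
pos 3 'a': at 1 (via fail)
pos 4 'a': at 2
pos 5 'b': at 3  ** P0@[3:5]
pos 6 'd': at 0 (via fail)
pos 7 'a': at 1
pos 8 'd': at 0 (via fail)
pos 9 'a': at 1
pos 10 'a': at 2
pos 11 'd': at 0 (via fail)
pos 12 'c': at 4  ** P1@[12:12]
pos 13 'd': at 0 (via fail)
pos 14 'a': at 1
pos 15 'a': at 2
pos 16 'c': at 4 (via fail)  ** P1@[16:16]
pos 17 'c': at 4 (via fail)  ** P1@[17:17]
pos 18 'a': at 1 (via fail)
pos 19 'a': at 2
pos 20 'b': at 3  ** P0@[18:20]
pos 21 'a': at 1 (via fail)
pos 22 'b': at 0 (via fail)
pos 23 'a': at 1
pos 24 'a': at 2
pos 25 'b': at 3  ** P0@[23:25]
pos 26 'a': at 1 (via fail)
pos 27 'a': at 2
pos 28 'b': at 3  ** P0@[26:28]
pos 29 'd': at 0 (via fail)
pos 30 'd': at 0
pos 31 'b': at 0
pos 32 'c': at 4  ** P1@[32:32]
pos 33 'a': at 1 (via fail)
pos 34 'a': at 2
pos 35 'c': at 4 (via fail)  ** P1@[35:35]
pos 36 'a': at 1 (via fail)
pos 37 'a': at 2
pos 38 'b': at 3  ** P0@[36:38]
pos 39 'a': at 1 (via fail)
pos 40 'a': at 2
pos 41 'b': at 3  ** P0@[39:41]
pos 42 'a': at 1 (via fail)
pos 43 'b': at 0 (via fail)
pos 44 'a': at 1
pos 45 'b': at 0 (via fail)
pos 46 'b': at 0
pos 47 'c': at 4  ** P1@[47:47]
pos 48 'c': at 4 (via fail)  ** P1@[48:48]
pos 49 'a': at 1 (via fail)
pos 50 'a': at 2
pos 51 'b': at 3  ** P0@[49:51]
pos 52 'a': at 1 (via fail)
pos 53 'd': at 0 (via fail)
pos 54 'd': at 0
pos 55 'c': at 4  ** P1@[55:55]
pos 56 'd': at 0 (via fail)
pos 57 'c': at 4  ** P1@[57:57]
pos 58 'd': at 0 (via fail)
pos 59 'b': at 0
pos 60 'a': at 1
pos 61 'c': at 4 (via fail)  ** P1@[61:61]
pos 62 'b': at 0 (via fail)
pos 63 'c': at 4  ** P1@[63:63]
pos 64 'd': at 0 (via fail)
pos 65 'd': at 0
pos 66 'a': at 1
pos 67 'b': at 0 (via fail)
pos 68 'a': at 1
pos 69 'a': at 2
pos 70 'b': at 3  ** P0@[68:70]
pos 71 'c': at 4 (via fail)  ** P1@[71:71]

Result: [[2,1],[5,0],[12,1],[16,1],[17,1],[20,0],[25,0],[28,0],[32,1],[35,1],[38,0],[41,0],[47,1],[48,1],[51,0],[55,1],[57,1],[61,1],[63,1],[70,0],[71,1]]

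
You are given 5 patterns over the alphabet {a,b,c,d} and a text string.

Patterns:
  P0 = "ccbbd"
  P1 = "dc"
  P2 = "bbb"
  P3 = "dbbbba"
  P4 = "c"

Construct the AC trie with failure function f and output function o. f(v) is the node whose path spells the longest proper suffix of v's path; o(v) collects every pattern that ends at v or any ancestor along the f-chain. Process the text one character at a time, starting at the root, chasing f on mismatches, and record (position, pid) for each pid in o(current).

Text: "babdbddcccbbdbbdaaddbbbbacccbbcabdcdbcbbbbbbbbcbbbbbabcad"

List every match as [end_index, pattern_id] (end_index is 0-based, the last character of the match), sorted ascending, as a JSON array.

Build automaton:
Trie nodes:
  n0 'ε': b→8 c→1 d→6
  n1 'c': c→2  ←P4
  n2 'cc': b→3
  n3 'ccb': b→4
  n4 'ccbb': d→5
  n5 'ccbbd': ·  ←P0
  n6 'd': b→11 c→7
  n7 'dc': ·  ←P1
  n8 'b': b→9
  n9 'bb': b→10
  n10 'bbb': ·  ←P2
  n11 'db': b→12
  n12 'dbb': b→13
  n13 'dbbb': b→14
  n14 'dbbbb': a→15
  n15 'dbbbba': ·  ←P3

BFS fail/out derivation:
  fail(1) 'c': from fail(0)=0 chase 'c': 0 ⇒ 0;  out={4}∪out(0)={4}
  fail(6) 'd': from fail(0)=0 chase 'd': 0 ⇒ 0;  out=∅∪out(0)=∅
  fail(8) 'b': from fail(0)=0 chase 'b': 0 ⇒ 0;  out=∅∪out(0)=∅
  fail(2) 'cc': from fail(1)=0 chase 'c': 0 ⇒ 1;  out=∅∪out(1)={4}
  fail(7) 'dc': from fail(6)=0 chase 'c': 0 ⇒ 1;  out={1}∪out(1)={1,4}
  fail(9) 'bb': from fail(8)=0 chase 'b': 0 ⇒ 8;  out=∅∪out(8)=∅
  fail(11) 'db': from fail(6)=0 chase 'b': 0 ⇒ 8;  out=∅∪out(8)=∅
  fail(3) 'ccb': from fail(2)=1 chase 'b': 1→0 ⇒ 8;  out=∅∪out(8)=∅
  fail(10) 'bbb': from fail(9)=8 chase 'b': 8 ⇒ 9;  out={2}∪out(9)={2}
  fail(12) 'dbb': from fail(11)=8 chase 'b': 8 ⇒ 9;  out=∅∪out(9)=∅
  fail(4) 'ccbb': from fail(3)=8 chase 'b': 8 ⇒ 9;  out=∅∪out(9)=∅
  fail(13) 'dbbb': from fail(12)=9 chase 'b': 9 ⇒ 10;  out=∅∪out(10)={2}
  fail(5) 'ccbbd': from fail(4)=9 chase 'd': 9→8→0 ⇒ 6;  out={0}∪out(6)={0}
  fail(14) 'dbbbb': from fail(13)=10 chase 'b': 10→9 ⇒ 10;  out=∅∪out(10)={2}
  fail(15) 'dbbbba': from fail(14)=10 chase 'a': 10→9→8→0 ⇒ 0;  out={3}∪out(0)={3}

Scan:
i=0 'b': node 0→8
i=1 'a': node 8→0 (via fail)
i=2 'b': node 0→8
i=3 'd': node 8→6 (via fail)
i=4 'b': node 6→11
i=5 'd': node 11→6 (via fail)
i=6 'd': node 6→6 (via fail)
i=7 'c': node 6→7  emit P1@[6:7],P4@[7:7]
i=8 'c': node 7→2 (via fail)  emit P4@[8:8]
i=9 'c': node 2→2 (via fail)  emit P4@[9:9]
i=10 'b': node 2→3
i=11 'b': node 3→4
i=12 'd': node 4→5  emit P0@[8:12]
i=13 'b': node 5→11 (via fail)
i=14 'b': node 11→12
i=15 'd': node 12→6 (via fail)
i=16 'a': node 6→0 (via fail)
i=17 'a': node 0→0
i=18 'd': node 0→6
i=19 'd': node 6→6 (via fail)
i=20 'b': node 6→11
i=21 'b': node 11→12
i=22 'b': node 12→13  emit P2@[20:22]
i=23 'b': node 13→14  emit P2@[21:23]
i=24 'a': node 14→15  emit P3@[19:24]
i=25 'c': node 15→1 (via fail)  emit P4@[25:25]
i=26 'c': node 1→2  emit P4@[26:26]
i=27 'c': node 2→2 (via fail)  emit P4@[27:27]
i=28 'b': node 2→3
i=29 'b': node 3→4
i=30 'c': node 4→1 (via fail)  emit P4@[30:30]
i=31 'a': node 1→0 (via fail)
i=32 'b': node 0→8
i=33 'd': node 8→6 (via fail)
i=34 'c': node 6→7  emit P1@[33:34],P4@[34:34]
i=35 'd': node 7→6 (via fail)
i=36 'b': node 6→11
i=37 'c': node 11→1 (via fail)  emit P4@[37:37]
i=38 'b': node 1→8 (via fail)
i=39 'b': node 8→9
i=40 'b': node 9→10  emit P2@[38:40]
i=41 'b': node 10→10 (via fail)  emit P2@[39:41]
i=42 'b': node 10→10 (via fail)  emit P2@[40:42]
i=43 'b': node 10→10 (via fail)  emit P2@[41:43]
i=44 'b': node 10→10 (via fail)  emit P2@[42:44]
i=45 'b': node 10→10 (via fail)  emit P2@[43:45]
i=46 'c': node 10→1 (via fail)  emit P4@[46:46]
i=47 'b': node 1→8 (via fail)
i=48 'b': node 8→9
i=49 'b': node 9→10  emit P2@[47:49]
i=50 'b': node 10→10 (via fail)  emit P2@[48:50]
i=51 'b': node 10→10 (via fail)  emit P2@[49:51]
i=52 'a': node 10→0 (via fail)
i=53 'b': node 0→8
i=54 'c': node 8→1 (via fail)  emit P4@[54:54]
i=55 'a': node 1→0 (via fail)
i=56 'd': node 0→6

Matches: [[7,1],[7,4],[8,4],[9,4],[12,0],[22,2],[23,2],[24,3],[25,4],[26,4],[27,4],[30,4],[34,1],[34,4],[37,4],[40,2],[41,2],[42,2],[43,2],[44,2],[45,2],[46,4],[49,2],[50,2],[51,2],[54,4]]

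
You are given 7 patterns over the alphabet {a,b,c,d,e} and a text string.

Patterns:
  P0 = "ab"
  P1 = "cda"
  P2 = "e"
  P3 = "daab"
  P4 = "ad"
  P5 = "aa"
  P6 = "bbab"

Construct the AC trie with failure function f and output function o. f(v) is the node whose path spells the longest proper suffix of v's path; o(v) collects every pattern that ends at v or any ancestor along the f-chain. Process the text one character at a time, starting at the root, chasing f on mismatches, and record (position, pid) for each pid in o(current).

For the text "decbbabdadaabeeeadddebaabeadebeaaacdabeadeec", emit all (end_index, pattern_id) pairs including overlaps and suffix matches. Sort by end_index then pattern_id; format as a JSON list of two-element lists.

Build:
Trie nodes:
  n0 'ε': a→1 b→13 c→3 d→7 e→6
  n1 'a': a→12 b→2 d→11
  n2 'ab': ·  ←P0
  n3 'c': d→4
  n4 'cd': a→5
  n5 'cda': ·  ←P1
  n6 'e': ·  ←P2
  n7 'd': a→8
  n8 'da': a→9
  n9 'daa': b→10
  n10 'daab': ·  ←P3
  n11 'ad': ·  ←P4
  n12 'aa': ·  ←P5
  n13 'b': b→14
  n14 'bb': a→15
  n15 'bba': b→16
  n16 'bbab': ·  ←P6

Failure links (BFS by depth):
  fail(1) 'a': from fail(0)=0 chase 'a': 0 ⇒ 0;  out=∅∪out(0)=∅
  fail(3) 'c': from fail(0)=0 chase 'c': 0 ⇒ 0;  out=∅∪out(0)=∅
  fail(6) 'e': from fail(0)=0 chase 'e': 0 ⇒ 0;  out={2}∪out(0)={2}
  fail(7) 'd': from fail(0)=0 chase 'd': 0 ⇒ 0;  out=∅∪out(0)=∅
  fail(13) 'b': from fail(0)=0 chase 'b': 0 ⇒ 0;  out=∅∪out(0)=∅
  fail(2) 'ab': from fail(1)=0 chase 'b': 0 ⇒ 13;  out={0}∪out(13)={0}
  fail(4) 'cd': from fail(3)=0 chase 'd': 0 ⇒ 7;  out=∅∪out(7)=∅
  fail(8) 'da': from fail(7)=0 chase 'a': 0 ⇒ 1;  out=∅∪out(1)=∅
  fail(11) 'ad': from fail(1)=0 chase 'd': 0 ⇒ 7;  out={4}∪out(7)={4}
  fail(12) 'aa': from fail(1)=0 chase 'a': 0 ⇒ 1;  out={5}∪out(1)={5}
  fail(14) 'bb': from fail(13)=0 chase 'b': 0 ⇒ 13;  out=∅∪out(13)=∅
  fail(5) 'cda': from fail(4)=7 chase 'a': 7 ⇒ 8;  out={1}∪out(8)={1}
  fail(9) 'daa': from fail(8)=1 chase 'a': 1 ⇒ 12;  out=∅∪out(12)={5}
  fail(15) 'bba': from fail(14)=13 chase 'a': 13→0 ⇒ 1;  out=∅∪out(1)=∅
  fail(10) 'daab': from fail(9)=12 chase 'b': 12→1 ⇒ 2;  out={3}∪out(2)={0,3}
  fail(16) 'bbab': from fail(15)=1 chase 'b': 1 ⇒ 2;  out={6}∪out(2)={0,6}

Run:
pos 0 'd': at 7
pos 1 'e': at 6 (via fail)  ** P2@[1:1]
pos 2 'c': at 3 (via fail)
pos 3 'b': at 13 (via fail)
pos 4 'b': at 14
pos 5 'a': at 15
pos 6 'b': at 16  ** P0@[5:6],P6@[3:6]
pos 7 'd': at 7 (via fail)
pos 8 'a': at 8
pos 9 'd': at 11 (via fail)  ** P4@[8:9]
pos 10 'a': at 8 (via fail)
pos 11 'a': at 9  ** P5@[10:11]
pos 12 'b': at 10  ** P0@[11:12],P3@[9:12]
pos 13 'e': at 6 (via fail)  ** P2@[13:13]
pos 14 'e': at 6 (via fail)  ** P2@[14:14]
pos 15 'e': at 6 (via fail)  ** P2@[15:15]
pos 16 'a': at 1 (via fail)
pos 17 'd': at 11  ** P4@[16:17]
pos 18 'd': at 7 (via fail)
pos 19 'd': at 7 (via fail)
pos 20 'e': at 6 (via fail)  ** P2@[20:20]
pos 21 'b': at 13 (via fail)
pos 22 'a': at 1 (via fail)
pos 23 'a': at 12  ** P5@[22:23]
pos 24 'b': at 2 (via fail)  ** P0@[23:24]
pos 25 'e': at 6 (via fail)  ** P2@[25:25]
pos 26 'a': at 1 (via fail)
pos 27 'd': at 11  ** P4@[26:27]
pos 28 'e': at 6 (via fail)  ** P2@[28:28]
pos 29 'b': at 13 (via fail)
pos 30 'e': at 6 (via fail)  ** P2@[30:30]
pos 31 'a': at 1 (via fail)
pos 32 'a': at 12  ** P5@[31:32]
pos 33 'a': at 12 (via fail)  ** P5@[32:33]
pos 34 'c': at 3 (via fail)
pos 35 'd': at 4
pos 36 'a': at 5  ** P1@[34:36]
pos 37 'b': at 2 (via fail)  ** P0@[36:37]
pos 38 'e': at 6 (via fail)  ** P2@[38:38]
pos 39 'a': at 1 (via fail)
pos 40 'd': at 11  ** P4@[39:40]
pos 41 'e': at 6 (via fail)  ** P2@[41:41]
pos 42 'e': at 6 (via fail)  ** P2@[42:42]
pos 43 'c': at 3 (via fail)

Matches: [[1,2],[6,0],[6,6],[9,4],[11,5],[12,0],[12,3],[13,2],[14,2],[15,2],[17,4],[20,2],[23,5],[24,0],[25,2],[27,4],[28,2],[30,2],[32,5],[33,5],[36,1],[37,0],[38,2],[40,4],[41,2],[42,2]]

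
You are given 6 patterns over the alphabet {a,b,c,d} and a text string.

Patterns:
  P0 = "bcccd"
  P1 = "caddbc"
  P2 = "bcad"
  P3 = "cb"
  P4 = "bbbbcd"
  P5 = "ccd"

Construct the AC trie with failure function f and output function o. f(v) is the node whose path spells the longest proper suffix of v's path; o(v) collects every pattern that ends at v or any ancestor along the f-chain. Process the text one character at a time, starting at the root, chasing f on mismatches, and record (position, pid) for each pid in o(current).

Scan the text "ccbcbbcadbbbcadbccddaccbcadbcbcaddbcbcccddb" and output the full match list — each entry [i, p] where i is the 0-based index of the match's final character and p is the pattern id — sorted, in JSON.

Construct AC machine:
Trie nodes:
  n0 'ε': b→1 c→6
  n1 'b': b→15 c→2
  n2 'bc': a→12 c→3
  n3 'bcc': c→4
  n4 'bccc': d→5
  n5 'bcccd': ·  ←P0
  n6 'c': a→7 b→14 c→20
  n7 'ca': d→8
  n8 'cad': d→9
  n9 'cadd': b→10
  n10 'caddb': c→11
  n11 'caddbc': ·  ←P1
  n12 'bca': d→13
  n13 'bcad': ·  ←P2
  n14 'cb': ·  ←P3
  n15 'bb': b→16
  n16 'bbb': b→17
  n17 'bbbb': c→18
  n18 'bbbbc': d→19
  n19 'bbbbcd': ·  ←P4
  n20 'cc': d→21
  n21 'ccd': ·  ←P5

BFS fail/out derivation:
  fail(1) 'b': from fail(0)=0 chase 'b': 0 ⇒ 0;  out=∅∪out(0)=∅
  fail(6) 'c': from fail(0)=0 chase 'c': 0 ⇒ 0;  out=∅∪out(0)=∅
  fail(2) 'bc': from fail(1)=0 chase 'c': 0 ⇒ 6;  out=∅∪out(6)=∅
  fail(7) 'ca': from fail(6)=0 chase 'a': 0 ⇒ 0;  out=∅∪out(0)=∅
  fail(14) 'cb': from fail(6)=0 chase 'b': 0 ⇒ 1;  out={3}∪out(1)={3}
  fail(15) 'bb': from fail(1)=0 chase 'b': 0 ⇒ 1;  out=∅∪out(1)=∅
  fail(20) 'cc': from fail(6)=0 chase 'c': 0 ⇒ 6;  out=∅∪out(6)=∅
  fail(3) 'bcc': from fail(2)=6 chase 'c': 6 ⇒ 20;  out=∅∪out(20)=∅
  fail(8) 'cad': from fail(7)=0 chase 'd': 0 ⇒ 0;  out=∅∪out(0)=∅
  fail(12) 'bca': from fail(2)=6 chase 'a': 6 ⇒ 7;  out=∅∪out(7)=∅
  fail(16) 'bbb': from fail(15)=1 chase 'b': 1 ⇒ 15;  out=∅∪out(15)=∅
  fail(21) 'ccd': from fail(20)=6 chase 'd': 6→0 ⇒ 0;  out={5}∪out(0)={5}
  fail(4) 'bccc': from fail(3)=20 chase 'c': 20→6 ⇒ 20;  out=∅∪out(20)=∅
  fail(9) 'cadd': from fail(8)=0 chase 'd': 0 ⇒ 0;  out=∅∪out(0)=∅
  fail(13) 'bcad': from fail(12)=7 chase 'd': 7 ⇒ 8;  out={2}∪out(8)={2}
  fail(17) 'bbbb': from fail(16)=15 chase 'b': 15 ⇒ 16;  out=∅∪out(16)=∅
  fail(5) 'bcccd': from fail(4)=20 chase 'd': 20 ⇒ 21;  out={0}∪out(21)={0,5}
  fail(10) 'caddb': from fail(9)=0 chase 'b': 0 ⇒ 1;  out=∅∪out(1)=∅
  fail(18) 'bbbbc': from fail(17)=16 chase 'c': 16→15→1 ⇒ 2;  out=∅∪out(2)=∅
  fail(11) 'caddbc': from fail(10)=1 chase 'c': 1 ⇒ 2;  out={1}∪out(2)={1}
  fail(19) 'bbbbcd': from fail(18)=2 chase 'd': 2→6→0 ⇒ 0;  out={4}∪out(0)={4}

Text stream:
pos 0 'c': at 6
pos 1 'c': at 20
pos 2 'b': at 14 (via fail)  → match P3@[1:2]
pos 3 'c': at 2 (via fail)
pos 4 'b': at 14 (via fail)  → match P3@[3:4]
pos 5 'b': at 15 (via fail)
pos 6 'c': at 2 (via fail)
pos 7 'a': at 12
pos 8 'd': at 13  → match P2@[5:8]
pos 9 'b': at 1 (via fail)
pos 10 'b': at 15
pos 11 'b': at 16
pos 12 'c': at 2 (via fail)
pos 13 'a': at 12
pos 14 'd': at 13  → match P2@[11:14]
pos 15 'b': at 1 (via fail)
pos 16 'c': at 2
pos 17 'c': at 3
pos 18 'd': at 21 (via fail)  → match P5@[16:18]
pos 19 'd': at 0 (via fail)
pos 20 'a': at 0
pos 21 'c': at 6
pos 22 'c': at 20
pos 23 'b': at 14 (via fail)  → match P3@[22:23]
pos 24 'c': at 2 (via fail)
pos 25 'a': at 12
pos 26 'd': at 13  → match P2@[23:26]
pos 27 'b': at 1 (via fail)
pos 28 'c': at 2
pos 29 'b': at 14 (via fail)  → match P3@[28:29]
pos 30 'c': at 2 (via fail)
pos 31 'a': at 12
pos 32 'd': at 13  → match P2@[29:32]
pos 33 'd': at 9 (via fail)
pos 34 'b': at 10
pos 35 'c': at 11  → match P1@[30:35]
pos 36 'b': at 14 (via fail)  → match P3@[35:36]
pos 37 'c': at 2 (via fail)
pos 38 'c': at 3
pos 39 'c': at 4
pos 40 'd': at 5  → match P0@[36:40],P5@[38:40]
pos 41 'd': at 0 (via fail)
pos 42 'b': at 1

Matches: [[2,3],[4,3],[8,2],[14,2],[18,5],[23,3],[26,2],[29,3],[32,2],[35,1],[36,3],[40,0],[40,5]]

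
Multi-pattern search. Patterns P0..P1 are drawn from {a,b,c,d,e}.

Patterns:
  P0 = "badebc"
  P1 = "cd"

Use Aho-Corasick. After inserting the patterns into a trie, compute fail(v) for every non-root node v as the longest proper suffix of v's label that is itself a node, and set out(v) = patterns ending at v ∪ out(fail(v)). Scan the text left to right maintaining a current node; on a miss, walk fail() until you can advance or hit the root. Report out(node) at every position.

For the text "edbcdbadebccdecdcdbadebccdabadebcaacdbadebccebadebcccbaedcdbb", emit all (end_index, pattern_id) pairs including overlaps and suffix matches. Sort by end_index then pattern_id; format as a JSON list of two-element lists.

Construct AC machine:
Trie (insert patterns):
  0='ε' goto b→1 c→7
  1='b' goto a→2
  2='ba' goto d→3
  3='bad' goto e→4
  4='bade' goto b→5
  5='badeb' goto c→6
  6='badebc' goto ·  ←P0
  7='c' goto d→8
  8='cd' goto ·  ←P1

BFS fail/out derivation:
  n1('b'): parent n0 fail=0; on 'b' 0 → fail=0;  out ∅∪∅=∅
  n7('c'): parent n0 fail=0; on 'c' 0 → fail=0;  out ∅∪∅=∅
  n2('ba'): parent n1 fail=0; on 'a' 0 → fail=0;  out ∅∪∅=∅
  n8('cd'): parent n7 fail=0; on 'd' 0 → fail=0;  out {1}∪∅={1}
  n3('bad'): parent n2 fail=0; on 'd' 0 → fail=0;  out ∅∪∅=∅
  n4('bade'): parent n3 fail=0; on 'e' 0 → fail=0;  out ∅∪∅=∅
  n5('badeb'): parent n4 fail=0; on 'b' 0 → fail=1;  out ∅∪∅=∅
  n6('badebc'): parent n5 fail=1; on 'c' 1→0 → fail=7;  out {0}∪∅={0}

Text stream:
[0] read 'e'  n0⇒n0
[1] read 'd'  n0⇒n0
[2] read 'b'  n0⇒n1
[3] read 'c'  n1⇒n7 ·f
[4] read 'd'  n7⇒n8  → match P1@[3:4]
[5] read 'b'  n8⇒n1 ·f
[6] read 'a'  n1⇒n2
[7] read 'd'  n2⇒n3
[8] read 'e'  n3⇒n4
[9] read 'b'  n4⇒n5
[10] read 'c'  n5⇒n6  → match P0@[5:10]
[11] read 'c'  n6⇒n7 ·f
[12] read 'd'  n7⇒n8  → match P1@[11:12]
[13] read 'e'  n8⇒n0 ·f
[14] read 'c'  n0⇒n7
[15] read 'd'  n7⇒n8  → match P1@[14:15]
[16] read 'c'  n8⇒n7 ·f
[17] read 'd'  n7⇒n8  → match P1@[16:17]
[18] read 'b'  n8⇒n1 ·f
[19] read 'a'  n1⇒n2
[20] read 'd'  n2⇒n3
[21] read 'e'  n3⇒n4
[22] read 'b'  n4⇒n5
[23] read 'c'  n5⇒n6  → match P0@[18:23]
[24] read 'c'  n6⇒n7 ·f
[25] read 'd'  n7⇒n8  → match P1@[24:25]
[26] read 'a'  n8⇒n0 ·f
[27] read 'b'  n0⇒n1
[28] read 'a'  n1⇒n2
[29] read 'd'  n2⇒n3
[30] read 'e'  n3⇒n4
[31] read 'b'  n4⇒n5
[32] read 'c'  n5⇒n6  → match P0@[27:32]
[33] read 'a'  n6⇒n0 ·f
[34] read 'a'  n0⇒n0
[35] read 'c'  n0⇒n7
[36] read 'd'  n7⇒n8  → match P1@[35:36]
[37] read 'b'  n8⇒n1 ·f
[38] read 'a'  n1⇒n2
[39] read 'd'  n2⇒n3
[40] read 'e'  n3⇒n4
[41] read 'b'  n4⇒n5
[42] read 'c'  n5⇒n6  → match P0@[37:42]
[43] read 'c'  n6⇒n7 ·f
[44] read 'e'  n7⇒n0 ·f
[45] read 'b'  n0⇒n1
[46] read 'a'  n1⇒n2
[47] read 'd'  n2⇒n3
[48] read 'e'  n3⇒n4
[49] read 'b'  n4⇒n5
[50] read 'c'  n5⇒n6  → match P0@[45:50]
[51] read 'c'  n6⇒n7 ·f
[52] read 'c'  n7⇒n7 ·f
[53] read 'b'  n7⇒n1 ·f
[54] read 'a'  n1⇒n2
[55] read 'e'  n2⇒n0 ·f
[56] read 'd'  n0⇒n0
[57] read 'c'  n0⇒n7
[58] read 'd'  n7⇒n8  → match P1@[57:58]
[59] read 'b'  n8⇒n1 ·f
[60] read 'b'  n1⇒n1 ·f

Matches: [[4,1],[10,0],[12,1],[15,1],[17,1],[23,0],[25,1],[32,0],[36,1],[42,0],[50,0],[58,1]]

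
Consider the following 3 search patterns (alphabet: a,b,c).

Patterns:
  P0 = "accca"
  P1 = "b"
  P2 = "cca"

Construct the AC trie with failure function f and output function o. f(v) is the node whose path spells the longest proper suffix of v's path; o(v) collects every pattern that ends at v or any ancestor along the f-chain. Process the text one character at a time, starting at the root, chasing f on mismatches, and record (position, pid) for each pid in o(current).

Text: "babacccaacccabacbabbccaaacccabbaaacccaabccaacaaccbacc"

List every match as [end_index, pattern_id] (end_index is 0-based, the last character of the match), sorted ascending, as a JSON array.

Build automaton:
Trie (insert patterns):
  n0 'ε': a→1 b→6 c→7
  n1 'a': c→2
  n2 'ac': c→3
  n3 'acc': c→4
  n4 'accc': a→5
  n5 'accca': ·  [P0 ends]
  n6 'b': ·  [P1 ends]
  n7 'c': c→8
  n8 'cc': a→9
  n9 'cca': ·  [P2 ends]

BFS fail/out derivation:
  n1('a'): parent n0 fail=0; on 'a' 0 → fail=0;  out ∅∪∅=∅
  n6('b'): parent n0 fail=0; on 'b' 0 → fail=0;  out {1}∪∅={1}
  n7('c'): parent n0 fail=0; on 'c' 0 → fail=0;  out ∅∪∅=∅
  n2('ac'): parent n1 fail=0; on 'c' 0 → fail=7;  out ∅∪∅=∅
  n8('cc'): parent n7 fail=0; on 'c' 0 → fail=7;  out ∅∪∅=∅
  n3('acc'): parent n2 fail=7; on 'c' 7 → fail=8;  out ∅∪∅=∅
  n9('cca'): parent n8 fail=7; on 'a' 7→0 → fail=1;  out {2}∪∅={2}
  n4('accc'): parent n3 fail=8; on 'c' 8→7 → fail=8;  out ∅∪∅=∅
  n5('accca'): parent n4 fail=8; on 'a' 8 → fail=9;  out {0}∪{2}={0,2}

Scan:
i=0 'b': node 0→6  ** P1@[0:0]
i=1 'a': node 6→1 (via fail)
i=2 'b': node 1→6 (via fail)  ** P1@[2:2]
i=3 'a': node 6→1 (via fail)
i=4 'c': node 1→2
i=5 'c': node 2→3
i=6 'c': node 3→4
i=7 'a': node 4→5  ** P0@[3:7],P2@[5:7]
i=8 'a': node 5→1 (via fail)
i=9 'c': node 1→2
i=10 'c': node 2→3
i=11 'c': node 3→4
i=12 'a': node 4→5  ** P0@[8:12],P2@[10:12]
i=13 'b': node 5→6 (via fail)  ** P1@[13:13]
i=14 'a': node 6→1 (via fail)
i=15 'c': node 1→2
i=16 'b': node 2→6 (via fail)  ** P1@[16:16]
i=17 'a': node 6→1 (via fail)
i=18 'b': node 1→6 (via fail)  ** P1@[18:18]
i=19 'b': node 6→6 (via fail)  ** P1@[19:19]
i=20 'c': node 6→7 (via fail)
i=21 'c': node 7→8
i=22 'a': node 8→9  ** P2@[20:22]
i=23 'a': node 9→1 (via fail)
i=24 'a': node 1→1 (via fail)
i=25 'c': node 1→2
i=26 'c': node 2→3
i=27 'c': node 3→4
i=28 'a': node 4→5  ** P0@[24:28],P2@[26:28]
i=29 'b': node 5→6 (via fail)  ** P1@[29:29]
i=30 'b': node 6→6 (via fail)  ** P1@[30:30]
i=31 'a': node 6→1 (via fail)
i=32 'a': node 1→1 (via fail)
i=33 'a': node 1→1 (via fail)
i=34 'c': node 1→2
i=35 'c': node 2→3
i=36 'c': node 3→4
i=37 'a': node 4→5  ** P0@[33:37],P2@[35:37]
i=38 'a': node 5→1 (via fail)
i=39 'b': node 1→6 (via fail)  ** P1@[39:39]
i=40 'c': node 6→7 (via fail)
i=41 'c': node 7→8
i=42 'a': node 8→9  ** P2@[40:42]
i=43 'a': node 9→1 (via fail)
i=44 'c': node 1→2
i=45 'a': node 2→1 (via fail)
i=46 'a': node 1→1 (via fail)
i=47 'c': node 1→2
i=48 'c': node 2→3
i=49 'b': node 3→6 (via fail)  ** P1@[49:49]
i=50 'a': node 6→1 (via fail)
i=51 'c': node 1→2
i=52 'c': node 2→3

Result: [[0,1],[2,1],[7,0],[7,2],[12,0],[12,2],[13,1],[16,1],[18,1],[19,1],[22,2],[28,0],[28,2],[29,1],[30,1],[37,0],[37,2],[39,1],[42,2],[49,1]]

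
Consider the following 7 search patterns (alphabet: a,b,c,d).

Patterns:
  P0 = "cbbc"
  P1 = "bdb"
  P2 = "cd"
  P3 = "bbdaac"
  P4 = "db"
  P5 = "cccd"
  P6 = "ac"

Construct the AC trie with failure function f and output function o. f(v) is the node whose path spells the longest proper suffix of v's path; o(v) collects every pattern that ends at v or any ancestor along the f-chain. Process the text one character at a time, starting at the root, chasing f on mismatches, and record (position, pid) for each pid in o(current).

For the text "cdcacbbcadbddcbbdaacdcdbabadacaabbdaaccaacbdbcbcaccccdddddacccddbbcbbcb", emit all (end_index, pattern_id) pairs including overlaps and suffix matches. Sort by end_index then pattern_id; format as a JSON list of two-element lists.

Build automaton:
Trie (insert patterns):
  0='ε' goto a→19 b→5 c→1 d→14
  1='c' goto b→2 c→16 d→8
  2='cb' goto b→3
  3='cbb' goto c→4
  4='cbbc' goto ·  [P0 ends]
  5='b' goto b→9 d→6
  6='bd' goto b→7
  7='bdb' goto ·  [P1 ends]
  8='cd' goto ·  [P2 ends]
  9='bb' goto d→10
  10='bbd' goto a→11
  11='bbda' goto a→12
  12='bbdaa' goto c→13
  13='bbdaac' goto ·  [P3 ends]
  14='d' goto b→15
  15='db' goto ·  [P4 ends]
  16='cc' goto c→17
  17='ccc' goto d→18
  18='cccd' goto ·  [P5 ends]
  19='a' goto c→20
  20='ac' goto ·  [P6 ends]

BFS fail/out derivation:
  fail(1) 'c': from fail(0)=0 chase 'c': 0 ⇒ 0;  out=∅∪out(0)=∅
  fail(5) 'b': from fail(0)=0 chase 'b': 0 ⇒ 0;  out=∅∪out(0)=∅
  fail(14) 'd': from fail(0)=0 chase 'd': 0 ⇒ 0;  out=∅∪out(0)=∅
  fail(19) 'a': from fail(0)=0 chase 'a': 0 ⇒ 0;  out=∅∪out(0)=∅
  fail(2) 'cb': from fail(1)=0 chase 'b': 0 ⇒ 5;  out=∅∪out(5)=∅
  fail(6) 'bd': from fail(5)=0 chase 'd': 0 ⇒ 14;  out=∅∪out(14)=∅
  fail(8) 'cd': from fail(1)=0 chase 'd': 0 ⇒ 14;  out={2}∪out(14)={2}
  fail(9) 'bb': from fail(5)=0 chase 'b': 0 ⇒ 5;  out=∅∪out(5)=∅
  fail(15) 'db': from fail(14)=0 chase 'b': 0 ⇒ 5;  out={4}∪out(5)={4}
  fail(16) 'cc': from fail(1)=0 chase 'c': 0 ⇒ 1;  out=∅∪out(1)=∅
  fail(20) 'ac': from fail(19)=0 chase 'c': 0 ⇒ 1;  out={6}∪out(1)={6}
  fail(3) 'cbb': from fail(2)=5 chase 'b': 5 ⇒ 9;  out=∅∪out(9)=∅
  fail(7) 'bdb': from fail(6)=14 chase 'b': 14 ⇒ 15;  out={1}∪out(15)={1,4}
  fail(10) 'bbd': from fail(9)=5 chase 'd': 5 ⇒ 6;  out=∅∪out(6)=∅
  fail(17) 'ccc': from fail(16)=1 chase 'c': 1 ⇒ 16;  out=∅∪out(16)=∅
  fail(4) 'cbbc': from fail(3)=9 chase 'c': 9→5→0 ⇒ 1;  out={0}∪out(1)={0}
  fail(11) 'bbda': from fail(10)=6 chase 'a': 6→14→0 ⇒ 19;  out=∅∪out(19)=∅
  fail(18) 'cccd': from fail(17)=16 chase 'd': 16→1 ⇒ 8;  out={5}∪out(8)={2,5}
  fail(12) 'bbdaa': from fail(11)=19 chase 'a': 19→0 ⇒ 19;  out=∅∪out(19)=∅
  fail(13) 'bbdaac': from fail(12)=19 chase 'c': 19 ⇒ 20;  out={3}∪out(20)={3,6}

Text stream:
[0] read 'c'  n0⇒n1
[1] read 'd'  n1⇒n8  → match P2@[0:1]
[2] read 'c'  n8⇒n1 ·f
[3] read 'a'  n1⇒n19 ·f
[4] read 'c'  n19⇒n20  → match P6@[3:4]
[5] read 'b'  n20⇒n2 ·f
[6] read 'b'  n2⇒n3
[7] read 'c'  n3⇒n4  → match P0@[4:7]
[8] read 'a'  n4⇒n19 ·f
[9] read 'd'  n19⇒n14 ·f
[10] read 'b'  n14⇒n15  → match P4@[9:10]
[11] read 'd'  n15⇒n6 ·f
[12] read 'd'  n6⇒n14 ·f
[13] read 'c'  n14⇒n1 ·f
[14] read 'b'  n1⇒n2
[15] read 'b'  n2⇒n3
[16] read 'd'  n3⇒n10 ·f
[17] read 'a'  n10⇒n11
[18] read 'a'  n11⇒n12
[19] read 'c'  n12⇒n13  → match P3@[14:19],P6@[18:19]
[20] read 'd'  n13⇒n8 ·f  → match P2@[19:20]
[21] read 'c'  n8⇒n1 ·f
[22] read 'd'  n1⇒n8  → match P2@[21:22]
[23] read 'b'  n8⇒n15 ·f  → match P4@[22:23]
[24] read 'a'  n15⇒n19 ·f
[25] read 'b'  n19⇒n5 ·f
[26] read 'a'  n5⇒n19 ·f
[27] read 'd'  n19⇒n14 ·f
[28] read 'a'  n14⇒n19 ·f
[29] read 'c'  n19⇒n20  → match P6@[28:29]
[30] read 'a'  n20⇒n19 ·f
[31] read 'a'  n19⇒n19 ·f
[32] read 'b'  n19⇒n5 ·f
[33] read 'b'  n5⇒n9
[34] read 'd'  n9⇒n10
[35] read 'a'  n10⇒n11
[36] read 'a'  n11⇒n12
[37] read 'c'  n12⇒n13  → match P3@[32:37],P6@[36:37]
[38] read 'c'  n13⇒n16 ·f
[39] read 'a'  n16⇒n19 ·f
[40] read 'a'  n19⇒n19 ·f
[41] read 'c'  n19⇒n20  → match P6@[40:41]
[42] read 'b'  n20⇒n2 ·f
[43] read 'd'  n2⇒n6 ·f
[44] read 'b'  n6⇒n7  → match P1@[42:44],P4@[43:44]
[45] read 'c'  n7⇒n1 ·f
[46] read 'b'  n1⇒n2
[47] read 'c'  n2⇒n1 ·f
[48] read 'a'  n1⇒n19 ·f
[49] read 'c'  n19⇒n20  → match P6@[48:49]
[50] read 'c'  n20⇒n16 ·f
[51] read 'c'  n16⇒n17
[52] read 'c'  n17⇒n17 ·f
[53] read 'd'  n17⇒n18  → match P2@[52:53],P5@[50:53]
[54] read 'd'  n18⇒n14 ·f
[55] read 'd'  n14⇒n14 ·f
[56] read 'd'  n14⇒n14 ·f
[57] read 'd'  n14⇒n14 ·f
[58] read 'a'  n14⇒n19 ·f
[59] read 'c'  n19⇒n20  → match P6@[58:59]
[60] read 'c'  n20⇒n16 ·f
[61] read 'c'  n16⇒n17
[62] read 'd'  n17⇒n18  → match P2@[61:62],P5@[59:62]
[63] read 'd'  n18⇒n14 ·f
[64] read 'b'  n14⇒n15  → match P4@[63:64]
[65] read 'b'  n15⇒n9 ·f
[66] read 'c'  n9⇒n1 ·f
[67] read 'b'  n1⇒n2
[68] read 'b'  n2⇒n3
[69] read 'c'  n3⇒n4  → match P0@[66:69]
[70] read 'b'  n4⇒n2 ·f

Result: [[1,2],[4,6],[7,0],[10,4],[19,3],[19,6],[20,2],[22,2],[23,4],[29,6],[37,3],[37,6],[41,6],[44,1],[44,4],[49,6],[53,2],[53,5],[59,6],[62,2],[62,5],[64,4],[69,0]]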